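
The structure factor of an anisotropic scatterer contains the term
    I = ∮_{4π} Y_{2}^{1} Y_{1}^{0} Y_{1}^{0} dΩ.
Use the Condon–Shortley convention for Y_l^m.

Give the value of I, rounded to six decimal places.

0.000000

m-sum = 1 + 0 + 0 = 1 ≠ 0 ⇒ I = 0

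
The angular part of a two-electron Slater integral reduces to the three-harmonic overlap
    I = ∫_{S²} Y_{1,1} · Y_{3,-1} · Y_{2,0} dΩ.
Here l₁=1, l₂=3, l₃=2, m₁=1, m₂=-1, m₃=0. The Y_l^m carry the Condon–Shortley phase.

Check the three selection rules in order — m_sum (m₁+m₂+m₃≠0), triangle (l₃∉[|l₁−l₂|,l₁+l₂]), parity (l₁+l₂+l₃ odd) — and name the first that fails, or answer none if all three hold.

azimuthal sum: 1 − 1 + 0 = 0  ✓
2 ≤ 2 ≤ 4 (triangle on l)  ✓
L = 1 + 3 + 2 = 6 (even)  ✓

none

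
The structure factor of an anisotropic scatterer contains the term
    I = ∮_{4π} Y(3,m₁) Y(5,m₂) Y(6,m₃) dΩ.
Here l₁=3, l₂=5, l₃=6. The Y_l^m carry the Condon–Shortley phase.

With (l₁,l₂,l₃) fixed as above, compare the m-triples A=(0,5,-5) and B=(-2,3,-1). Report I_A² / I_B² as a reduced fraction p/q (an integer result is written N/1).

Shared (l₁,l₂,l₃)=(3,5,6): N and (l;000)² cancel in I_A²/I_B².
A: Δ = 2!·4!·8!/15! = 1/675675; Racah Σ t=2..2: t=2:+1/483840 = 1/483840; ⇒ 3j(3 5 6; 0 5 -5)² = 3/91, sgn -1
B: Δ = 2!·4!·8!/15! = 1/675675; Racah Σ t=1..2: t=1:−1/120960 t=2:+1/17280 = 1/20160; ⇒ 3j(3 5 6; -2 3 -1)² = 64/3003, sgn -1
I_A²/I_B² = (3/91)/(64/3003) = 99/64

99/64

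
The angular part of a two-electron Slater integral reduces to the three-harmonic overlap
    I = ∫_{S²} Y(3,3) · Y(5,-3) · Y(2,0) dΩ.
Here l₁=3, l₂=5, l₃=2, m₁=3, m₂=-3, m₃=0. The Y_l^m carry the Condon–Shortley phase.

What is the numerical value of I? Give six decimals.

-0.126792

m-sum 0 ✓  L=10 even ✓  2≤2≤8 ✓
Π(2lᵢ+1) = 7×11×5 = 385
triangle coeff Δ(3,5,2) = 1/2310
Σ_t [3,3]: t=3:−1/144 = -1/144
(3j)²=10/231 [(3 5 2; 0 0 0)], sign=-1
Σ_t [0,0]: t=0:+1/2880 = 1/2880
(3j)²=2/165 [(3 5 2; 3 -3 0)], sign=+1
⇒ 4πI² = 20/99
I = (-1)√(20/99/(4π)) = -0.12679218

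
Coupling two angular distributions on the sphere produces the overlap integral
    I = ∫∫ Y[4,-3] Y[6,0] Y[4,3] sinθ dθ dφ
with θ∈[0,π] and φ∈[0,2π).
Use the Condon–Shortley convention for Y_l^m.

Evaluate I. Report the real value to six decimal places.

m-sum 0 ✓  L=14 even ✓  2≤4≤10 ✓
Π(2lᵢ+1) = 9×13×9 = 1053
triangle coeff Δ(4,6,4) = 1/1261260
Σ_t [2,4]: t=2:+1/4608 t=3:−1/1296 t=4:+1/4608 = -7/20736
(3j)²=20/1287 [(4 6 4; 0 0 0)], sign=-1
Σ_t [5,6]: t=5:−1/28800 t=6:+1/518400 = -17/518400
(3j)²=289/25740 [(4 6 4; -3 0 3)], sign=+1
⇒ 4πI² = 289/1573
I = (-1)√(289/1573/(4π)) = -0.12091485

-0.120915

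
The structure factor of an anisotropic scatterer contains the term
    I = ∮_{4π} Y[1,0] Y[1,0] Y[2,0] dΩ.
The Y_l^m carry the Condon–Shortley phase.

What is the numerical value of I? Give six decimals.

m-sum 0 ✓  L=4 even ✓  0≤2≤2 ✓
Π(2lᵢ+1) = 3×3×5 = 45
triangle coeff Δ(1,1,2) = 1/30
Σ_t [0,0]: t=0:+1/1 = 1/1
(3j)²=2/15 [(1 1 2; 0 0 0)], sign=+1
(m-triple is (0,0,0) — same symbol as above.)
⇒ 4πI² = 4/5
I = (+1)√(4/5/(4π)) = 0.25231325

0.252313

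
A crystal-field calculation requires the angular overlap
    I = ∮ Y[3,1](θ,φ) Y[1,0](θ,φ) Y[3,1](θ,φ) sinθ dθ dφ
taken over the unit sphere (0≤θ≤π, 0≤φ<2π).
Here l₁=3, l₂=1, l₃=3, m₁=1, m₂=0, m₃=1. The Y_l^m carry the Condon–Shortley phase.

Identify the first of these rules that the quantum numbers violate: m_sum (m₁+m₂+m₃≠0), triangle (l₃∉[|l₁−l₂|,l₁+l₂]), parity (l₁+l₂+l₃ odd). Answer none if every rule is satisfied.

Σmᵢ = 2  ✗
l₃∈[|l₁−l₂|,l₁+l₂]=[2,4], have l₃=3
Σlᵢ = 7 ⇒ odd

m_sum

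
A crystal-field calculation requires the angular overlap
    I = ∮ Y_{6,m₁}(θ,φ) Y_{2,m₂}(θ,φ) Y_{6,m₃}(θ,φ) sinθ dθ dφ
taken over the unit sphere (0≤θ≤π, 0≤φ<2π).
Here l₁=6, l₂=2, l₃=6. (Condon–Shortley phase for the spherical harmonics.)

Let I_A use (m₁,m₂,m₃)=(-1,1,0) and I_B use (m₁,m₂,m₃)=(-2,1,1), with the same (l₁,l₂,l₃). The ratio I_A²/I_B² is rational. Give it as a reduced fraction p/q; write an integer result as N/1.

7/60

Shared (l₁,l₂,l₃)=(6,2,6): N and (l;000)² cancel in I_A²/I_B².
A: Δ = 2!·10!·2!/15! = 1/90090; Racah Σ t=1..2: t=1:−1/34560 t=2:+1/28800 = 1/172800; ⇒ 3j(6 2 6; -1 1 0)² = 1/1430, sgn +1
B: Δ = 2!·10!·2!/15! = 1/90090; Racah Σ t=1..2: t=1:−1/60480 t=2:+1/34560 = 1/80640; ⇒ 3j(6 2 6; -2 1 1)² = 6/1001, sgn -1
I_A²/I_B² = (1/1430)/(6/1001) = 7/60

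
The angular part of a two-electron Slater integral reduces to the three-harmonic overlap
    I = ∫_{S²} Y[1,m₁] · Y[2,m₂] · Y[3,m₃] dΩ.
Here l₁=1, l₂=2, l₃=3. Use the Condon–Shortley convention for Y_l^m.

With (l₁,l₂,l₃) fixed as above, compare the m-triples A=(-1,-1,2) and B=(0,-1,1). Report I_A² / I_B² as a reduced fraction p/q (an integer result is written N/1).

5/4

Same 1,2,3: normalisation and zero-m 3j drop out of the ratio.
A: Δ: 0! 2! 4! / 7! → 1/105; sum: t=0:+1/12 = 1/12; 3j²(1 2 3; -1 -1 2) = Δ·Π!·Σ² = 2/21  (sign -1)
B: Δ: 0! 2! 4! / 7! → 1/105; sum: t=0:+1/6 = 1/6; 3j²(1 2 3; 0 -1 1) = Δ·Π!·Σ² = 8/105  (sign +1)
I_A²/I_B² = (2/21)/(8/105) = 5/4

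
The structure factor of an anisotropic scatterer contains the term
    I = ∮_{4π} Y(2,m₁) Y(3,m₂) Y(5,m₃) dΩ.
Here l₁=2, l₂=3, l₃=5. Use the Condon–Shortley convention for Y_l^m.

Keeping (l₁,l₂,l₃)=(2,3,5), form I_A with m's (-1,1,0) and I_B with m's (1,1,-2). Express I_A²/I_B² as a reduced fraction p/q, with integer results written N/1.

l's match ⇒ only the (l;m) 3-j factors differ between A and B.
A: triangle coeff Δ(2,3,5) = 1/2310; Σ_t [0,0]: t=0:+1/288 = 1/288; (3j)²=5/231 [(2 3 5; -1 1 0)], sign=-1
B: triangle coeff Δ(2,3,5) = 1/2310; Σ_t [0,0]: t=0:+1/288 = 1/288; (3j)²=1/22 [(2 3 5; 1 1 -2)], sign=-1
I_A²/I_B² = (5/231)/(1/22) = 10/21

10/21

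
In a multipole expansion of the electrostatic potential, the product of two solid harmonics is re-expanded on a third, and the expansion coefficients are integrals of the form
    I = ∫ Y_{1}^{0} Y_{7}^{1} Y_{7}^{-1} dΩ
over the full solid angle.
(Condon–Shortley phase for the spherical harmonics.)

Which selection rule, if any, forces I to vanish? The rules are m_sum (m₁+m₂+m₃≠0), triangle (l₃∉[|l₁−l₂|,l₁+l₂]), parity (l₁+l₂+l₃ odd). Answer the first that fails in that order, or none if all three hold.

parity

Σmᵢ = 0  ✓
l₃∈[|l₁−l₂|,l₁+l₂]=[6,8], have l₃=7  ✓
Σlᵢ = 15 ⇒ odd  ✗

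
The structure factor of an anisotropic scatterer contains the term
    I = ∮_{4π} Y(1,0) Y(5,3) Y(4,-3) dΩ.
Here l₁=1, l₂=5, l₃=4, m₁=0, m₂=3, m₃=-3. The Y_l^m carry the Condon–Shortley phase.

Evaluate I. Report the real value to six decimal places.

-0.196426

m-sum 0 ✓  L=10 even ✓  4≤4≤6 ✓
Π(2lᵢ+1) = 3×11×9 = 297
triangle coeff Δ(1,5,4) = 1/495
Σ_t [1,1]: t=1:−1/576 = -1/576
(3j)²=5/99 [(1 5 4; 0 0 0)], sign=-1
Σ_t [1,1]: t=1:−1/5040 = -1/5040
(3j)²=16/495 [(1 5 4; 0 3 -3)], sign=+1
⇒ 4πI² = 16/33
I = (-1)√(16/33/(4π)) = -0.19642560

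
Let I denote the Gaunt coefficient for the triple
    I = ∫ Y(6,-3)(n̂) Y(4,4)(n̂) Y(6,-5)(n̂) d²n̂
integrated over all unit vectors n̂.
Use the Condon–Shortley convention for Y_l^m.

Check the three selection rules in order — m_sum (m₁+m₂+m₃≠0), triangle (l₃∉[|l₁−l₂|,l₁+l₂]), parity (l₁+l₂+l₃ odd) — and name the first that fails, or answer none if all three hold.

m_sum

Σmᵢ = -4  ✗
l₃∈[|l₁−l₂|,l₁+l₂]=[2,10], have l₃=6
Σlᵢ = 16 ⇒ even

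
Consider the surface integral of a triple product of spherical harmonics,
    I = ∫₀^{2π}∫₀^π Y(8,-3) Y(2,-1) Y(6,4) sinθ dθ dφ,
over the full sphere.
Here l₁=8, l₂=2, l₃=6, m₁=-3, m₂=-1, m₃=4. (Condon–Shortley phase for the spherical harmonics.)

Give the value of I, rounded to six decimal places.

-0.089004

Checks pass: Σm=0; 16 even; l₃=6∈[6,10].
(2·8+1)(2·2+1)(2·6+1) = 1105
Δ: 4! 12! 0! / 17! → 1/30940
sum: t=2:+1/2073600 = 1/2073600
3j²(8 2 6; 0 0 0) = Δ·Π!·Σ² = 28/1105  (sign +1)
sum: t=1:−1/43545600 = -1/43545600
3j²(8 2 6; -3 -1 4) = Δ·Π!·Σ² = 11/3094  (sign -1)
combine: 4πI² = 1105·28/1105·11/3094 = 22/221
take √, sign -1: I = -0.08900415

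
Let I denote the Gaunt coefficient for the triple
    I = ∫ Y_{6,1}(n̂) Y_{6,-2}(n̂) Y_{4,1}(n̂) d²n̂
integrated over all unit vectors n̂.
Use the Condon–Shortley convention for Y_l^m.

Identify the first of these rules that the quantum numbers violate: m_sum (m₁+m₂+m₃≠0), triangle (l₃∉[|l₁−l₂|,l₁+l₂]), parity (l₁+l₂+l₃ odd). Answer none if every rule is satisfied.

none

Σmᵢ = 0  ✓
l₃∈[|l₁−l₂|,l₁+l₂]=[0,12], have l₃=4  ✓
Σlᵢ = 16 ⇒ even  ✓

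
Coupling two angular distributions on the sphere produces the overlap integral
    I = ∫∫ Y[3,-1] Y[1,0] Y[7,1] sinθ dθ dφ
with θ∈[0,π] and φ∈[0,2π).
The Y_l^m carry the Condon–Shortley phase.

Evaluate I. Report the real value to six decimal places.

0.000000

triangle: need 2≤l₃≤4, have 7; I=0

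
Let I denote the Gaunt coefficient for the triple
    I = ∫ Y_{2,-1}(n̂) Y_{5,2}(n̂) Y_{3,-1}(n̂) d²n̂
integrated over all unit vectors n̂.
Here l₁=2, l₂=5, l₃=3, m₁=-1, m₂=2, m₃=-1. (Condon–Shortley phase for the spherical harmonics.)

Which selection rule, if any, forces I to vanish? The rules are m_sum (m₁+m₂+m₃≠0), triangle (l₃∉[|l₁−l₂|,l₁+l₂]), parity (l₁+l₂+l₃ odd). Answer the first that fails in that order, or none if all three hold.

none

Σmᵢ = 0  ✓
l₃∈[|l₁−l₂|,l₁+l₂]=[3,7], have l₃=3  ✓
Σlᵢ = 10 ⇒ even  ✓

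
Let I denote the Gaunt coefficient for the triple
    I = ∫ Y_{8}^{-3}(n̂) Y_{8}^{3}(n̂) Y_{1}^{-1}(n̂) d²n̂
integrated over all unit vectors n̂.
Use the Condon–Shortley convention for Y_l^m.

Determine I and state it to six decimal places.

0.000000

m-sum = -3 + 3 − 1 = -1 ≠ 0 ⇒ I = 0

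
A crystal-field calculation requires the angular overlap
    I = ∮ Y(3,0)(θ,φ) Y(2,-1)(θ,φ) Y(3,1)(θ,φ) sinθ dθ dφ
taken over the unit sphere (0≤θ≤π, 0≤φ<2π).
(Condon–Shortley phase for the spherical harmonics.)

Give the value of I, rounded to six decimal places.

-0.059471

m-sum 0 ✓  L=8 even ✓  1≤3≤5 ✓
Π(2lᵢ+1) = 7×5×7 = 245
triangle coeff Δ(3,2,3) = 1/3780
Σ_t [0,2]: t=0:+1/24 t=1:−1/4 t=2:+1/24 = -1/6
(3j)²=4/105 [(3 2 3; 0 0 0)], sign=+1
Σ_t [0,1]: t=0:+1/12 t=1:−1/8 = -1/24
(3j)²=1/210 [(3 2 3; 0 -1 1)], sign=-1
⇒ 4πI² = 2/45
I = (-1)√(2/45/(4π)) = -0.05947080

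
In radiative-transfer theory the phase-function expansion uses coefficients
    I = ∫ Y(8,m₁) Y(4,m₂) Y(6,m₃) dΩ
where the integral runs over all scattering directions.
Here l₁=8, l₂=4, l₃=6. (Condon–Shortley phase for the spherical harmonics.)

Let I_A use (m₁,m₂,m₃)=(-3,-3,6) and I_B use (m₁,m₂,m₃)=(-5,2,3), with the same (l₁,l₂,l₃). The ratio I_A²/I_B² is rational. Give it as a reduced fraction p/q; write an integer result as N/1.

Shared (l₁,l₂,l₃)=(8,4,6): N and (l;000)² cancel in I_A²/I_B².
A: Δ = 6!·10!·2!/19! = 1/23279256; Racah Σ t=1..1: t=1:−1/870912000 = -1/870912000; ⇒ 3j(8 4 6; -3 -3 6)² = 11/16796, sgn -1
B: Δ = 6!·10!·2!/19! = 1/23279256; Racah Σ t=4..6: t=4:+1/34836480 t=5:−1/9676800 t=6:+1/43545600 = -1/19353600; ⇒ 3j(8 4 6; -5 2 3)² = 243/18088, sgn +1
I_A²/I_B² = (11/16796)/(243/18088) = 154/3159

154/3159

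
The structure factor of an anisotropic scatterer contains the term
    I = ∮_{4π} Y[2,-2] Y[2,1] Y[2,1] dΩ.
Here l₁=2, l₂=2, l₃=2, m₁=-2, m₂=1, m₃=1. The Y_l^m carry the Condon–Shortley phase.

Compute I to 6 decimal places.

0.220728

Rules hold: Σm=0, L=6 even, 0≤2≤4.
N = 5·5·5 = 125
Δ = 2!·2!·2!/7! = 1/630
Racah Σ t=0..2: t=0:+1/8 t=1:−1/1 t=2:+1/8 = -3/4
⇒ 3j(2 2 2; 0 0 0)² = 2/35, sgn -1
Racah Σ t=2..2: t=2:+1/4 = 1/4
⇒ 3j(2 2 2; -2 1 1)² = 3/35, sgn -1
4πI² = N·(3j₀)²·(3jₘ)² = 30/49
I = +1·√(0.612245/4π) = 0.22072812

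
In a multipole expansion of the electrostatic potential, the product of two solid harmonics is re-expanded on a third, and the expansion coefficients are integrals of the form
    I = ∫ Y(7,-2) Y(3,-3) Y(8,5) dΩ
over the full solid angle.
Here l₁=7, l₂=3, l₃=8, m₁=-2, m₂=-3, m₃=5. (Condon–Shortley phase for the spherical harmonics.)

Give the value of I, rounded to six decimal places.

0.185908

Checks pass: Σm=0; 18 even; l₃=8∈[4,10].
(2·7+1)(2·3+1)(2·8+1) = 1785
Δ: 2! 12! 4! / 19! → 1/5290740
sum: t=0:+1/7257600 t=1:−1/2073600 t=2:+1/7257600 = -1/4838400
3j²(7 3 8; 0 0 0) = Δ·Π!·Σ² = 252/20995  (sign -1)
sum: t=0:+1/104509440 = 1/104509440
3j²(7 3 8; -2 -3 5) = Δ·Π!·Σ² = 275/13566  (sign -1)
combine: 4πI² = 1785·252/20995·275/13566 = 34650/79781
take √, sign +1: I = 0.18590752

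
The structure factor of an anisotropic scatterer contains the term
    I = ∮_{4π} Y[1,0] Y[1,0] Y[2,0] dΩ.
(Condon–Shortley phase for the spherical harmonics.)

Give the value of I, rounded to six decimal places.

Checks pass: Σm=0; 4 even; l₃=2∈[0,2].
(2·1+1)(2·1+1)(2·2+1) = 45
Δ: 0! 2! 2! / 5! → 1/30
sum: t=0:+1/1 = 1/1
3j²(1 1 2; 0 0 0) = Δ·Π!·Σ² = 2/15  (sign +1)
(m-triple is (0,0,0) — same symbol as above.)
combine: 4πI² = 45·2/15·2/15 = 4/5
take √, sign +1: I = 0.25231325

0.252313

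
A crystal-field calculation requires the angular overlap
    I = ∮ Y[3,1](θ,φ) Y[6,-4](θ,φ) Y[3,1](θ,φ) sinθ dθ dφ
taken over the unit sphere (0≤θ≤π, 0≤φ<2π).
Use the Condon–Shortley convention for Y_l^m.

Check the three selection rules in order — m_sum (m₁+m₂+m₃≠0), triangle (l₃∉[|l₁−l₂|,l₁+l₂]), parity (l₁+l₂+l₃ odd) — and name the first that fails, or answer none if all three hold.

m₁+m₂+m₃ = 1 − 4 + 1 = -2  ✗
triangle: |3−6|=3 ≤ l₃=3 ≤ 3+6=9
parity: l₁+l₂+l₃ = 12 is even

m_sum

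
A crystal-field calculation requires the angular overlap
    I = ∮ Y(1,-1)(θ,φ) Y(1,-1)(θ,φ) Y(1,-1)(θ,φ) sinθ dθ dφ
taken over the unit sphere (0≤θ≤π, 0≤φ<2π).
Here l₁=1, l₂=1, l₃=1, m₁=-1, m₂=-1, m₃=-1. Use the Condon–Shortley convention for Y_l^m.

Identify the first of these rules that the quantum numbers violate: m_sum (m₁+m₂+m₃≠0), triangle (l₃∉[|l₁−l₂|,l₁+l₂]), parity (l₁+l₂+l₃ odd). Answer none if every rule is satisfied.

azimuthal sum: -1 − 1 − 1 = -3  ✗
0 ≤ 1 ≤ 2 (triangle on l)
L = 1 + 1 + 1 = 3 (odd)

m_sum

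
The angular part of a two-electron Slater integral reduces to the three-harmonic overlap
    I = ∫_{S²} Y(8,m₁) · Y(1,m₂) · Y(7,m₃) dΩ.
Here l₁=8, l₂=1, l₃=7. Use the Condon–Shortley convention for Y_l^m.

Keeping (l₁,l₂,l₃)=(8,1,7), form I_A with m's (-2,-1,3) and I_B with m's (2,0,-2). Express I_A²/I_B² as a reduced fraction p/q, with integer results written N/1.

l's match ⇒ only the (l;m) 3-j factors differ between A and B.
A: triangle coeff Δ(8,1,7) = 1/2040; Σ_t [0,0]: t=0:+1/174182400 = 1/174182400; (3j)²=1/136 [(8 1 7; -2 -1 3)], sign=+1
B: triangle coeff Δ(8,1,7) = 1/2040; Σ_t [1,1]: t=1:−1/43545600 = -1/43545600; (3j)²=1/34 [(8 1 7; 2 0 -2)], sign=+1
I_A²/I_B² = (1/136)/(1/34) = 1/4

1/4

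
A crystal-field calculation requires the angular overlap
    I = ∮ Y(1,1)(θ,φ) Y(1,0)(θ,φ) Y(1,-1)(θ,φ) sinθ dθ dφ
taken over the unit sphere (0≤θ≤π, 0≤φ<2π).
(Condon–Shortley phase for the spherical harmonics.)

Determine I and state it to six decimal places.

l₁+l₂+l₃=3 is odd: 3j(l;000)=0 ⇒ I=0

0.000000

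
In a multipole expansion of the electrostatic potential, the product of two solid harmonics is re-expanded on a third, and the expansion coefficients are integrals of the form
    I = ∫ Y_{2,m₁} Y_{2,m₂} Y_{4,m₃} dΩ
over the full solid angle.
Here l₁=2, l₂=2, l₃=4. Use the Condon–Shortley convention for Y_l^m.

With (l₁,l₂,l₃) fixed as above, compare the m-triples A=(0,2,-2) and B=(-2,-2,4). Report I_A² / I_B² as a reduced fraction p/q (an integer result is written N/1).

3/14

l's match ⇒ only the (l;m) 3-j factors differ between A and B.
A: triangle coeff Δ(2,2,4) = 1/630; Σ_t [0,0]: t=0:+1/96 = 1/96; (3j)²=1/42 [(2 2 4; 0 2 -2)], sign=+1
B: triangle coeff Δ(2,2,4) = 1/630; Σ_t [0,0]: t=0:+1/576 = 1/576; (3j)²=1/9 [(2 2 4; -2 -2 4)], sign=+1
I_A²/I_B² = (1/42)/(1/9) = 3/14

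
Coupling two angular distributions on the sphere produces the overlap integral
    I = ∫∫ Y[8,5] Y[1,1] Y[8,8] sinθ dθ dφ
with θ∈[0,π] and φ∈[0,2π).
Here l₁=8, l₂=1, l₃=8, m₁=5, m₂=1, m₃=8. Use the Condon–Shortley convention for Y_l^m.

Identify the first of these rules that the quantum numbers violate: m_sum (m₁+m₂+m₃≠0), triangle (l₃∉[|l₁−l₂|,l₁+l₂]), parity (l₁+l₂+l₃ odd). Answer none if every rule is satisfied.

m₁+m₂+m₃ = 5 + 1 + 8 = 14  ✗
triangle: |8−1|=7 ≤ l₃=8 ≤ 8+1=9
parity: l₁+l₂+l₃ = 17 is odd

m_sum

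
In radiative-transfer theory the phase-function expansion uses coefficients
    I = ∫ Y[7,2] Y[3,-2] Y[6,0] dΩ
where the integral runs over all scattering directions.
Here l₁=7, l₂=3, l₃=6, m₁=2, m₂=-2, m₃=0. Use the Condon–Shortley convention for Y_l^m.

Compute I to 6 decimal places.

-0.086087

Rules hold: Σm=0, L=16 even, 4≤6≤10.
N = 15·7·13 = 1365
Δ = 4!·10!·2!/17! = 1/2042040
Racah Σ t=1..3: t=1:−1/207360 t=2:+1/57600 t=3:−1/207360 = 1/129600
⇒ 3j(7 3 6; 0 0 0)² = 168/12155, sgn +1
Racah Σ t=0..1: t=0:+1/345600 t=1:−1/207360 = -1/518400
⇒ 3j(7 3 6; 2 -2 0)² = 12/2431, sgn -1
4πI² = N·(3j₀)²·(3jₘ)² = 42336/454597
I = -1·√(0.0931286/4π) = -0.08608683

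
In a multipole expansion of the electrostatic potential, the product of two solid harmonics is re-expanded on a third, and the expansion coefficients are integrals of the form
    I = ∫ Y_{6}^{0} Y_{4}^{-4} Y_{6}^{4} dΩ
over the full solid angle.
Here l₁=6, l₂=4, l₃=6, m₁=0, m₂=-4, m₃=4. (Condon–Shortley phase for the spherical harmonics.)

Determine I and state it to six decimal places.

0.141673

Rules hold: Σm=0, L=16 even, 2≤6≤10.
N = 13·9·13 = 1521
Δ = 4!·8!·4!/17! = 1/15315300
Racah Σ t=0..4: t=0:+1/829440 t=1:−1/25920 t=2:+1/9216 t=3:−1/25920 t=4:+1/829440 = 7/207360
⇒ 3j(6 4 6; 0 0 0)² = 28/2431, sgn +1
Racah Σ t=0..0: t=0:+1/829440 = 1/829440
⇒ 3j(6 4 6; 0 -4 4)² = 35/2431, sgn +1
4πI² = N·(3j₀)²·(3jₘ)² = 8820/34969
I = +1·√(0.252223/4π) = 0.14167322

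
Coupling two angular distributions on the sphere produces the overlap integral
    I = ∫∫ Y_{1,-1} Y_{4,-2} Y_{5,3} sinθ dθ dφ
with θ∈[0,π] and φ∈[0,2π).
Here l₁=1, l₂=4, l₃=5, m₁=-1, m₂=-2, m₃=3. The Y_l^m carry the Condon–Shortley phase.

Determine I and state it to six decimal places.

-0.259847

Checks pass: Σm=0; 10 even; l₃=5∈[3,5].
(2·1+1)(2·4+1)(2·5+1) = 297
Δ: 0! 2! 8! / 11! → 1/495
sum: t=0:+1/576 = 1/576
3j²(1 4 5; 0 0 0) = Δ·Π!·Σ² = 5/99  (sign -1)
sum: t=0:+1/2880 = 1/2880
3j²(1 4 5; -1 -2 3) = Δ·Π!·Σ² = 28/495  (sign +1)
combine: 4πI² = 297·5/99·28/495 = 28/33
take √, sign -1: I = -0.25984664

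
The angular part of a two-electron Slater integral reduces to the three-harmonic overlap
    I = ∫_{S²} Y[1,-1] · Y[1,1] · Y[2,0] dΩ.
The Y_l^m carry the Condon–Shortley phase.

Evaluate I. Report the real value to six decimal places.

Rules hold: Σm=0, L=4 even, 0≤2≤2.
N = 3·3·5 = 45
Δ = 0!·2!·2!/5! = 1/30
Racah Σ t=0..0: t=0:+1/1 = 1/1
⇒ 3j(1 1 2; 0 0 0)² = 2/15, sgn +1
Racah Σ t=0..0: t=0:+1/4 = 1/4
⇒ 3j(1 1 2; -1 1 0)² = 1/30, sgn +1
4πI² = N·(3j₀)²·(3jₘ)² = 1/5
I = +1·√(0.2/4π) = 0.12615663

0.126157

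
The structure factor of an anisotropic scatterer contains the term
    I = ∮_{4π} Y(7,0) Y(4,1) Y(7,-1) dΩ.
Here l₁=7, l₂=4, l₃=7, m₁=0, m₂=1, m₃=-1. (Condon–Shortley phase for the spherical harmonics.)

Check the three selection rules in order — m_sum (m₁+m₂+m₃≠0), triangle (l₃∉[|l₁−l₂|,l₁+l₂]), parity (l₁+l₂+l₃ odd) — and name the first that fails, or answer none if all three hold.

none

azimuthal sum: 0 + 1 − 1 = 0  ✓
3 ≤ 7 ≤ 11 (triangle on l)  ✓
L = 7 + 4 + 7 = 18 (even)  ✓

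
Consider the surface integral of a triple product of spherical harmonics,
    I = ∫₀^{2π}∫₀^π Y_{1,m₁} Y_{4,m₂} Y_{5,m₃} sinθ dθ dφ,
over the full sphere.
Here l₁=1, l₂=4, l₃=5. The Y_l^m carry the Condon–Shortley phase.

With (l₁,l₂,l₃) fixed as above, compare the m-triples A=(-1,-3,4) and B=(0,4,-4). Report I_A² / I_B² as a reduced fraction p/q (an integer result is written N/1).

l's match ⇒ only the (l;m) 3-j factors differ between A and B.
A: triangle coeff Δ(1,4,5) = 1/495; Σ_t [0,0]: t=0:+1/10080 = 1/10080; (3j)²=4/55 [(1 4 5; -1 -3 4)], sign=-1
B: triangle coeff Δ(1,4,5) = 1/495; Σ_t [0,0]: t=0:+1/40320 = 1/40320; (3j)²=1/55 [(1 4 5; 0 4 -4)], sign=-1
I_A²/I_B² = (4/55)/(1/55) = 4/1

4/1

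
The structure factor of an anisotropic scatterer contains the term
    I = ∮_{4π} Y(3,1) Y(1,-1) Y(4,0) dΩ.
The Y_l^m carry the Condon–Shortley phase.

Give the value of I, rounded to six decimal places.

0.150786

Checks pass: Σm=0; 8 even; l₃=4∈[2,4].
(2·3+1)(2·1+1)(2·4+1) = 189
Δ: 0! 6! 2! / 9! → 1/252
sum: t=0:+1/36 = 1/36
3j²(3 1 4; 0 0 0) = Δ·Π!·Σ² = 4/63  (sign +1)
sum: t=0:+1/96 = 1/96
3j²(3 1 4; 1 -1 0) = Δ·Π!·Σ² = 1/42  (sign +1)
combine: 4πI² = 189·4/63·1/42 = 2/7
take √, sign +1: I = 0.15078601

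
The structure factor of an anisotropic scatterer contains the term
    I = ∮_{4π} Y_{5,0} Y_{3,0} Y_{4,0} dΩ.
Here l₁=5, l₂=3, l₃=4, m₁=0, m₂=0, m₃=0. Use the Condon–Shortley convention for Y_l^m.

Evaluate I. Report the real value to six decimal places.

Rules hold: Σm=0, L=12 even, 2≤4≤8.
N = 11·7·9 = 693
Δ = 4!·6!·2!/13! = 1/180180
Racah Σ t=1..3: t=1:−1/576 t=2:+1/144 t=3:−1/576 = 1/288
⇒ 3j(5 3 4; 0 0 0)² = 20/1001, sgn +1
(m-triple is (0,0,0) — same symbol as above.)
4πI² = N·(3j₀)²·(3jₘ)² = 3600/13013
I = +1·√(0.276646/4π) = 0.14837393

0.148374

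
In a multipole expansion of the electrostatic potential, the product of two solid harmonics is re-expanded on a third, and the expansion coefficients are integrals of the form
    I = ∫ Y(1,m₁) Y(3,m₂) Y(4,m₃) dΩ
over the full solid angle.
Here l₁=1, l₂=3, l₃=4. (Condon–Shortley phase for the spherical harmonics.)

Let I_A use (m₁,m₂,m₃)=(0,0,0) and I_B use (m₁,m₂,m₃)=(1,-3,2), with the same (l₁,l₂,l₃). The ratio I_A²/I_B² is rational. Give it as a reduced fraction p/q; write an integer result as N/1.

l's match ⇒ only the (l;m) 3-j factors differ between A and B.
A: triangle coeff Δ(1,3,4) = 1/252; Σ_t [0,0]: t=0:+1/36 = 1/36; (3j)²=4/63 [(1 3 4; 0 0 0)], sign=+1
B: triangle coeff Δ(1,3,4) = 1/252; Σ_t [0,0]: t=0:+1/1440 = 1/1440; (3j)²=1/252 [(1 3 4; 1 -3 2)], sign=+1
I_A²/I_B² = (4/63)/(1/252) = 16/1

16/1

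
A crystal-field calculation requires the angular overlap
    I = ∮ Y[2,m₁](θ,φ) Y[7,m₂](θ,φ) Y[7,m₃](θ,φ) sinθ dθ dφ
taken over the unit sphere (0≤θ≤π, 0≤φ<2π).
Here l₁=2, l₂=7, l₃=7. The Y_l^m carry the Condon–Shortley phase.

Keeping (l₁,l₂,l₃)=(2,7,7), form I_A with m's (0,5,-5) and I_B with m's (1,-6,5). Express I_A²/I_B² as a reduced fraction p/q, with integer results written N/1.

361/4719

l's match ⇒ only the (l;m) 3-j factors differ between A and B.
A: triangle coeff Δ(2,7,7) = 1/185640; Σ_t [0,2]: t=0:+1/1916006400 t=1:−1/39916800 t=2:+1/29030400 = 19/1916006400; (3j)²=361/185640 [(2 7 7; 0 5 -5)], sign=+1
B: triangle coeff Δ(2,7,7) = 1/185640; Σ_t [0,1]: t=0:+1/79833600 t=1:−1/958003200 = 1/87091200; (3j)²=121/4760 [(2 7 7; 1 -6 5)], sign=+1
I_A²/I_B² = (361/185640)/(121/4760) = 361/4719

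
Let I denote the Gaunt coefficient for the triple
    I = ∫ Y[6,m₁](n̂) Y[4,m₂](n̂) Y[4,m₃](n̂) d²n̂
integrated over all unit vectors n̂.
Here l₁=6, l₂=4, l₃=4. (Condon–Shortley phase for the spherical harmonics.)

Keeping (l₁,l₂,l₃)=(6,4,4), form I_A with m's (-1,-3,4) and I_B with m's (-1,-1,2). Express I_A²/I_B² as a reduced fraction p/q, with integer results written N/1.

Shared (l₁,l₂,l₃)=(6,4,4): N and (l;000)² cancel in I_A²/I_B².
A: Δ = 6!·6!·2!/15! = 1/1261260; Racah Σ t=1..1: t=1:−1/172800 = -1/172800; ⇒ 3j(6 4 4; -1 -3 4)² = 7/2145, sgn -1
B: Δ = 6!·6!·2!/15! = 1/1261260; Racah Σ t=1..3: t=1:−1/172800 t=2:+1/5760 t=3:−1/3456 = -7/57600; ⇒ 3j(6 4 4; -1 -1 2)² = 21/2860, sgn -1
I_A²/I_B² = (7/2145)/(21/2860) = 4/9

4/9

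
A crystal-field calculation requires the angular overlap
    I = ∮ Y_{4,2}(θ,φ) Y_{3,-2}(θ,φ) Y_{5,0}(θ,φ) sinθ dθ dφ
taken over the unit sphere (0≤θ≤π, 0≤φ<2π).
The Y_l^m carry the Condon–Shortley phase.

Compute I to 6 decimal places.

Checks pass: Σm=0; 12 even; l₃=5∈[1,7].
(2·4+1)(2·3+1)(2·5+1) = 693
Δ: 2! 6! 4! / 13! → 1/180180
sum: t=0:+1/576 t=1:−1/144 t=2:+1/576 = -1/288
3j²(4 3 5; 0 0 0) = Δ·Π!·Σ² = 20/1001  (sign +1)
sum: t=0:+1/576 t=1:−1/2880 = 1/720
3j²(4 3 5; 2 -2 0) = Δ·Π!·Σ² = 80/3003  (sign -1)
combine: 4πI² = 693·20/1001·80/3003 = 4800/13013
take √, sign -1: I = -0.17132746

-0.171327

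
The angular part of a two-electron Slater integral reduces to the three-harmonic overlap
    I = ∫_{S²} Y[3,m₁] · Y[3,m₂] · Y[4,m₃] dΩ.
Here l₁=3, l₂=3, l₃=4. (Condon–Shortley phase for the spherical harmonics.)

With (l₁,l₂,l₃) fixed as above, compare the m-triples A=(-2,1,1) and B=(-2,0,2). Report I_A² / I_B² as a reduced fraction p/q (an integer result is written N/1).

32/3

Shared (l₁,l₂,l₃)=(3,3,4): N and (l;000)² cancel in I_A²/I_B².
A: Δ = 2!·4!·4!/11! = 1/34650; Racah Σ t=1..2: t=1:−1/144 t=2:+1/48 = 1/72; ⇒ 3j(3 3 4; -2 1 1)² = 16/693, sgn -1
B: Δ = 2!·4!·4!/11! = 1/34650; Racah Σ t=1..2: t=1:−1/96 t=2:+1/72 = 1/288; ⇒ 3j(3 3 4; -2 0 2)² = 1/462, sgn +1
I_A²/I_B² = (16/693)/(1/462) = 32/3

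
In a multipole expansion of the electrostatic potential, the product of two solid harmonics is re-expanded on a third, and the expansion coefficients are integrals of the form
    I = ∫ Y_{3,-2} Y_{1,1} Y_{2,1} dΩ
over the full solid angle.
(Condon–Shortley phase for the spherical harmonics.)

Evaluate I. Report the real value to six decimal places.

Checks pass: Σm=0; 6 even; l₃=2∈[2,4].
(2·3+1)(2·1+1)(2·2+1) = 105
Δ: 2! 4! 0! / 7! → 1/105
sum: t=1:−1/4 = -1/4
3j²(3 1 2; 0 0 0) = Δ·Π!·Σ² = 3/35  (sign -1)
sum: t=2:+1/12 = 1/12
3j²(3 1 2; -2 1 1) = Δ·Π!·Σ² = 2/21  (sign -1)
combine: 4πI² = 105·3/35·2/21 = 6/7
take √, sign +1: I = 0.26116903

0.261169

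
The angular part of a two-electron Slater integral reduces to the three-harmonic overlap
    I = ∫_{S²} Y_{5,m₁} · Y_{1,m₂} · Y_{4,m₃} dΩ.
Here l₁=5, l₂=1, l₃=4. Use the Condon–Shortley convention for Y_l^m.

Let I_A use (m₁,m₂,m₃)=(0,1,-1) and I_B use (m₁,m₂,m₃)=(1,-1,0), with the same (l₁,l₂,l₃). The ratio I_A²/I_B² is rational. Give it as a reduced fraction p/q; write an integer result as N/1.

l's match ⇒ only the (l;m) 3-j factors differ between A and B.
A: triangle coeff Δ(5,1,4) = 1/495; Σ_t [2,2]: t=2:+1/1440 = 1/1440; (3j)²=2/99 [(5 1 4; 0 1 -1)], sign=-1
B: triangle coeff Δ(5,1,4) = 1/495; Σ_t [0,0]: t=0:+1/1152 = 1/1152; (3j)²=1/33 [(5 1 4; 1 -1 0)], sign=+1
I_A²/I_B² = (2/99)/(1/33) = 2/3

2/3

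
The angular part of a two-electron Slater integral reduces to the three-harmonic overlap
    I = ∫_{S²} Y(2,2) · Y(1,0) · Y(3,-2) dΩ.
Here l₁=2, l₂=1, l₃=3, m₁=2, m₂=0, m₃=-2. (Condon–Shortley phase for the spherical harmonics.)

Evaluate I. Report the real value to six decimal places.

0.184674

Rules hold: Σm=0, L=6 even, 1≤3≤3.
N = 5·3·7 = 105
Δ = 0!·4!·2!/7! = 1/105
Racah Σ t=0..0: t=0:+1/4 = 1/4
⇒ 3j(2 1 3; 0 0 0)² = 3/35, sgn -1
Racah Σ t=0..0: t=0:+1/24 = 1/24
⇒ 3j(2 1 3; 2 0 -2)² = 1/21, sgn -1
4πI² = N·(3j₀)²·(3jₘ)² = 3/7
I = +1·√(0.428571/4π) = 0.18467439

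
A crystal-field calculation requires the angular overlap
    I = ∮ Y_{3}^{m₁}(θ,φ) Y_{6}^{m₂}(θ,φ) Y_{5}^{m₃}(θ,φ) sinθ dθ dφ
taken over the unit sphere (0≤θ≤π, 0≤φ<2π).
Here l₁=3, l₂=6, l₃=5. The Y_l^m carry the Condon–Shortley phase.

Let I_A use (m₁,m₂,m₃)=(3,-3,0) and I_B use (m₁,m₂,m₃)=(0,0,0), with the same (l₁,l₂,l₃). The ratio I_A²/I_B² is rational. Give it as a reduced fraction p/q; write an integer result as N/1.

l's match ⇒ only the (l;m) 3-j factors differ between A and B.
A: triangle coeff Δ(3,6,5) = 1/675675; Σ_t [0,0]: t=0:+1/34560 = 1/34560; (3j)²=4/143 [(3 6 5; 3 -3 0)], sign=-1
B: triangle coeff Δ(3,6,5) = 1/675675; Σ_t [1,3]: t=1:−1/8640 t=2:+1/2304 t=3:−1/8640 = 7/34560; (3j)²=7/429 [(3 6 5; 0 0 0)], sign=-1
I_A²/I_B² = (4/143)/(7/429) = 12/7

12/7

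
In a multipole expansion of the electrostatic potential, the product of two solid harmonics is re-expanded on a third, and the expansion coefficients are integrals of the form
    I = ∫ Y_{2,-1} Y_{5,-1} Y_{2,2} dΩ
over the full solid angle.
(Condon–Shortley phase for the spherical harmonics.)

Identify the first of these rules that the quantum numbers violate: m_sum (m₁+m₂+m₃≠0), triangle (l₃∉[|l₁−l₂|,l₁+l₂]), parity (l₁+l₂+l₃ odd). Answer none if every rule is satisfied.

triangle

m₁+m₂+m₃ = -1 − 1 + 2 = 0  ✓
triangle: |2−5|=3 ≤ l₃=2 ≤ 2+5=7  ✗
parity: l₁+l₂+l₃ = 9 is odd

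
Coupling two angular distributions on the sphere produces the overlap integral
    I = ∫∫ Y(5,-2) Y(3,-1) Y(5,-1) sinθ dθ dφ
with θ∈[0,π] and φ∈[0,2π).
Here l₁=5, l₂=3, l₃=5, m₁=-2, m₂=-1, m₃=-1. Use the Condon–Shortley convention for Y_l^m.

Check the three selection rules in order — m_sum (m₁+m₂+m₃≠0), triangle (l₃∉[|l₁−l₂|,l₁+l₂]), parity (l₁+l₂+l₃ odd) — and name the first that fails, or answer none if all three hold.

azimuthal sum: -2 − 1 − 1 = -4  ✗
2 ≤ 5 ≤ 8 (triangle on l)
L = 5 + 3 + 5 = 13 (odd)

m_sum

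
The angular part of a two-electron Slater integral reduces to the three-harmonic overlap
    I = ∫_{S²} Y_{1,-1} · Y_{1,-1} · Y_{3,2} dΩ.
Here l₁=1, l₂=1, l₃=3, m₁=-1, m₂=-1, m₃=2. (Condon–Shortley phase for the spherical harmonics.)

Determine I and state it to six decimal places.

|1−1|≤3≤1+1 violated ⇒ I = 0

0.000000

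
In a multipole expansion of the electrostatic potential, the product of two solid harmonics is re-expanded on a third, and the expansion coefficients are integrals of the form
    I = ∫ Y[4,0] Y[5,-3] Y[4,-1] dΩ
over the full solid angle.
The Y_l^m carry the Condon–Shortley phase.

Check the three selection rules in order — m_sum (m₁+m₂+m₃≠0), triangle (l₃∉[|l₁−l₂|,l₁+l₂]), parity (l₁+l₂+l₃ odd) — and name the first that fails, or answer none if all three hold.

azimuthal sum: 0 − 3 − 1 = -4  ✗
1 ≤ 4 ≤ 9 (triangle on l)
L = 4 + 5 + 4 = 13 (odd)

m_sum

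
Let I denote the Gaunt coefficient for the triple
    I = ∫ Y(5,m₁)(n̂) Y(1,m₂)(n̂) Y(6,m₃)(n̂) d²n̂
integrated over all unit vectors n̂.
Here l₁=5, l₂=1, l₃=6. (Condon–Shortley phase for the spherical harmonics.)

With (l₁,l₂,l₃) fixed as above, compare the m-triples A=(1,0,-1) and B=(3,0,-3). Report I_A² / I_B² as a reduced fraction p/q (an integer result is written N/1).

Same 5,1,6: normalisation and zero-m 3j drop out of the ratio.
A: Δ: 0! 10! 2! / 13! → 1/858; sum: t=0:+1/17280 = 1/17280; 3j²(5 1 6; 1 0 -1) = Δ·Π!·Σ² = 35/858  (sign -1)
B: Δ: 0! 10! 2! / 13! → 1/858; sum: t=0:+1/80640 = 1/80640; 3j²(5 1 6; 3 0 -3) = Δ·Π!·Σ² = 9/286  (sign -1)
I_A²/I_B² = (35/858)/(9/286) = 35/27

35/27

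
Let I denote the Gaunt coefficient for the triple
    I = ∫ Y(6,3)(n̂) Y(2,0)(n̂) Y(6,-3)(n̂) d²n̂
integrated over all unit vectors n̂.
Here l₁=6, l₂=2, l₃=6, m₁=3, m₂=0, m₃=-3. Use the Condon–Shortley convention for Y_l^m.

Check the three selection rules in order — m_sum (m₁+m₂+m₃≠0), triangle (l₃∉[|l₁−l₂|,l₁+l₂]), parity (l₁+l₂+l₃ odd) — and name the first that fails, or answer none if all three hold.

azimuthal sum: 3 + 0 − 3 = 0  ✓
4 ≤ 6 ≤ 8 (triangle on l)  ✓
L = 6 + 2 + 6 = 14 (even)  ✓

none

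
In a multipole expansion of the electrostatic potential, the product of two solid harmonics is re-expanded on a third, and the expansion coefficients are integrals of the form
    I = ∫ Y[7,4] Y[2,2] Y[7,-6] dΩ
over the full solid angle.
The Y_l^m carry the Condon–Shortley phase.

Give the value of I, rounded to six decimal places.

-0.106948

m-sum 0 ✓  L=16 even ✓  5≤7≤9 ✓
Π(2lᵢ+1) = 15×5×15 = 1125
triangle coeff Δ(7,2,7) = 1/185640
Σ_t [0,2]: t=0:+1/2419200 t=1:−1/518400 t=2:+1/2419200 = -1/907200
(3j)²=56/3315 [(7 2 7; 0 0 0)], sign=+1
Σ_t [2,2]: t=2:+1/159667200 = 1/159667200
(3j)²=9/1190 [(7 2 7; 4 2 -6)], sign=-1
⇒ 4πI² = 540/3757
I = (-1)√(540/3757/(4π)) = -0.10694768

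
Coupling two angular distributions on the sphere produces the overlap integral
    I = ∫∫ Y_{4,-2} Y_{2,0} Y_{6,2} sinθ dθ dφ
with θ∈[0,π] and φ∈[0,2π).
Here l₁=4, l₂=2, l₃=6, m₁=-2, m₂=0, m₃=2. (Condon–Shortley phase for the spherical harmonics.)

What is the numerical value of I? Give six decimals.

0.206144

Checks pass: Σm=0; 12 even; l₃=6∈[2,6].
(2·4+1)(2·2+1)(2·6+1) = 585
Δ: 0! 8! 4! / 13! → 1/6435
sum: t=0:+1/2304 = 1/2304
3j²(4 2 6; 0 0 0) = Δ·Π!·Σ² = 5/143  (sign +1)
sum: t=0:+1/5760 = 1/5760
3j²(4 2 6; -2 0 2) = Δ·Π!·Σ² = 56/2145  (sign +1)
combine: 4πI² = 585·5/143·56/2145 = 840/1573
take √, sign +1: I = 0.20614383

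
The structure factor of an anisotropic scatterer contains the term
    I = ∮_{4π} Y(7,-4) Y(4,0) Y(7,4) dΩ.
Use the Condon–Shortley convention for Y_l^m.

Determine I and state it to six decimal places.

-0.116089

m-sum 0 ✓  L=18 even ✓  3≤7≤11 ✓
Π(2lᵢ+1) = 15×9×15 = 2025
triangle coeff Δ(7,4,7) = 1/58198140
Σ_t [0,4]: t=0:+1/17418240 t=1:−1/622080 t=2:+1/230400 t=3:−1/622080 t=4:+1/17418240 = 1/806400
(3j)²=2268/230945 [(7 4 7; 0 0 0)], sign=-1
Σ_t [1,4]: t=1:−1/130636800 t=2:+1/5806080 t=3:−1/2903040 t=4:+1/17418240 = -1/8164800
(3j)²=11264/1322685 [(7 4 7; -4 0 4)], sign=+1
⇒ 4πI² = 2985984/17631601
I = (-1)√(2985984/17631601/(4π)) = -0.11608950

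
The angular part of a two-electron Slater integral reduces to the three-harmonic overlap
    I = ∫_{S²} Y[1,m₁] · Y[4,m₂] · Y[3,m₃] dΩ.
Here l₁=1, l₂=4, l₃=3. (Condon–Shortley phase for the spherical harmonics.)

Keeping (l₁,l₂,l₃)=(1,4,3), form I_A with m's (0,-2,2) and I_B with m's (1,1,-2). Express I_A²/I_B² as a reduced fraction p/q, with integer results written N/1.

4/1

l's match ⇒ only the (l;m) 3-j factors differ between A and B.
A: triangle coeff Δ(1,4,3) = 1/252; Σ_t [1,1]: t=1:−1/120 = -1/120; (3j)²=1/21 [(1 4 3; 0 -2 2)], sign=+1
B: triangle coeff Δ(1,4,3) = 1/252; Σ_t [0,0]: t=0:+1/240 = 1/240; (3j)²=1/84 [(1 4 3; 1 1 -2)], sign=-1
I_A²/I_B² = (1/21)/(1/84) = 4/1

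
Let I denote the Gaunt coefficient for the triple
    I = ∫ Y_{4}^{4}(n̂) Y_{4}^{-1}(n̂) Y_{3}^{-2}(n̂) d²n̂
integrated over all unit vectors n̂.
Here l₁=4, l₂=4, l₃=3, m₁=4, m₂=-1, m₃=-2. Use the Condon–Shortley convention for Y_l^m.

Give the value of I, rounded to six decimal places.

Σmᵢ = 1 ≠ 0, so the φ-integral vanishes; I = 0

0.000000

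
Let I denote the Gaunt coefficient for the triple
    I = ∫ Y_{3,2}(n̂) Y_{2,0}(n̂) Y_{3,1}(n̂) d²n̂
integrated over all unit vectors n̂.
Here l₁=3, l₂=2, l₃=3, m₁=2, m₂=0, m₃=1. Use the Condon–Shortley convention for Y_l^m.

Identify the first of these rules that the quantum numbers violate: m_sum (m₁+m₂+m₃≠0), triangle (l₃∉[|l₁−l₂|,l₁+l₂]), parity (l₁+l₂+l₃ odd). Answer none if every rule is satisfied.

m₁+m₂+m₃ = 2 + 0 + 1 = 3  ✗
triangle: |3−2|=1 ≤ l₃=3 ≤ 3+2=5
parity: l₁+l₂+l₃ = 8 is even

m_sum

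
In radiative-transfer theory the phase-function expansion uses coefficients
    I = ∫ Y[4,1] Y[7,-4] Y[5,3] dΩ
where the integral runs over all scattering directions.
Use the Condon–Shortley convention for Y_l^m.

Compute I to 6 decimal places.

0.052474

m-sum 0 ✓  L=16 even ✓  3≤5≤11 ✓
Π(2lᵢ+1) = 9×15×11 = 1485
triangle coeff Δ(4,7,5) = 1/6126120
Σ_t [2,4]: t=2:+1/69120 t=3:−1/20736 t=4:+1/69120 = -1/51840
(3j)²=280/21879 [(4 7 5; 0 0 0)], sign=+1
Σ_t [1,3]: t=1:−1/345600 t=2:+1/241920 t=3:−1/2903040 = 13/14515200
(3j)²=13/7140 [(4 7 5; 1 -4 3)], sign=+1
⇒ 4πI² = 10/289
I = (+1)√(10/289/(4π)) = 0.05247424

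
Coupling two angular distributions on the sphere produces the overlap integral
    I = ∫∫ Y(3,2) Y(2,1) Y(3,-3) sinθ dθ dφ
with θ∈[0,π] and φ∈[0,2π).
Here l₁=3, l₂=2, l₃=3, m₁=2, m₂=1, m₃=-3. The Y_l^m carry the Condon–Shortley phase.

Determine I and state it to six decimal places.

m-sum 0 ✓  L=8 even ✓  1≤3≤5 ✓
Π(2lᵢ+1) = 7×5×7 = 245
triangle coeff Δ(3,2,3) = 1/3780
Σ_t [0,2]: t=0:+1/24 t=1:−1/4 t=2:+1/24 = -1/6
(3j)²=4/105 [(3 2 3; 0 0 0)], sign=+1
Σ_t [1,1]: t=1:−1/48 = -1/48
(3j)²=5/84 [(3 2 3; 2 1 -3)], sign=-1
⇒ 4πI² = 5/9
I = (-1)√(5/9/(4π)) = -0.21026104

-0.210261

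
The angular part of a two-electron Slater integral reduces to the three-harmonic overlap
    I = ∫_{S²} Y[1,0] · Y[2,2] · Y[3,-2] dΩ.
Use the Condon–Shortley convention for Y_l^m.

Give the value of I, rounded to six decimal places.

m-sum 0 ✓  L=6 even ✓  1≤3≤3 ✓
Π(2lᵢ+1) = 3×5×7 = 105
triangle coeff Δ(1,2,3) = 1/105
Σ_t [0,0]: t=0:+1/4 = 1/4
(3j)²=3/35 [(1 2 3; 0 0 0)], sign=-1
Σ_t [0,0]: t=0:+1/24 = 1/24
(3j)²=1/21 [(1 2 3; 0 2 -2)], sign=-1
⇒ 4πI² = 3/7
I = (+1)√(3/7/(4π)) = 0.18467439

0.184674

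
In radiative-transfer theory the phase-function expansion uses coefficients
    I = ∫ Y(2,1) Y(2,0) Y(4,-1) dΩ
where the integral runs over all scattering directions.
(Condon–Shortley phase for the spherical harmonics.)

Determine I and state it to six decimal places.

-0.220728

Rules hold: Σm=0, L=8 even, 0≤4≤4.
N = 5·5·9 = 225
Δ = 0!·4!·4!/9! = 1/630
Racah Σ t=0..0: t=0:+1/16 = 1/16
⇒ 3j(2 2 4; 0 0 0)² = 2/35, sgn +1
Racah Σ t=0..0: t=0:+1/24 = 1/24
⇒ 3j(2 2 4; 1 0 -1)² = 1/21, sgn -1
4πI² = N·(3j₀)²·(3jₘ)² = 30/49
I = -1·√(0.612245/4π) = -0.22072812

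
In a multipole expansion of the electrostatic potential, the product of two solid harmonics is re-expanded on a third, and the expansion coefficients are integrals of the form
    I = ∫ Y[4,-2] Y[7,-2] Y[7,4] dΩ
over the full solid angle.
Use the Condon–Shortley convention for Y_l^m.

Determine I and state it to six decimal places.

m-sum 0 ✓  L=18 even ✓  3≤7≤11 ✓
Π(2lᵢ+1) = 9×15×15 = 2025
triangle coeff Δ(4,7,7) = 1/58198140
Σ_t [0,4]: t=0:+1/17418240 t=1:−1/622080 t=2:+1/230400 t=3:−1/622080 t=4:+1/17418240 = 1/806400
(3j)²=2268/230945 [(4 7 7; 0 0 0)], sign=-1
Σ_t [2,4]: t=2:+1/2903040 t=3:−1/2903040 t=4:+1/34836480 = 1/34836480
(3j)²=25/117572 [(4 7 7; -2 -2 4)], sign=-1
⇒ 4πI² = 820125/193947611
I = (+1)√(820125/193947611/(4π)) = 0.01834395

0.018344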